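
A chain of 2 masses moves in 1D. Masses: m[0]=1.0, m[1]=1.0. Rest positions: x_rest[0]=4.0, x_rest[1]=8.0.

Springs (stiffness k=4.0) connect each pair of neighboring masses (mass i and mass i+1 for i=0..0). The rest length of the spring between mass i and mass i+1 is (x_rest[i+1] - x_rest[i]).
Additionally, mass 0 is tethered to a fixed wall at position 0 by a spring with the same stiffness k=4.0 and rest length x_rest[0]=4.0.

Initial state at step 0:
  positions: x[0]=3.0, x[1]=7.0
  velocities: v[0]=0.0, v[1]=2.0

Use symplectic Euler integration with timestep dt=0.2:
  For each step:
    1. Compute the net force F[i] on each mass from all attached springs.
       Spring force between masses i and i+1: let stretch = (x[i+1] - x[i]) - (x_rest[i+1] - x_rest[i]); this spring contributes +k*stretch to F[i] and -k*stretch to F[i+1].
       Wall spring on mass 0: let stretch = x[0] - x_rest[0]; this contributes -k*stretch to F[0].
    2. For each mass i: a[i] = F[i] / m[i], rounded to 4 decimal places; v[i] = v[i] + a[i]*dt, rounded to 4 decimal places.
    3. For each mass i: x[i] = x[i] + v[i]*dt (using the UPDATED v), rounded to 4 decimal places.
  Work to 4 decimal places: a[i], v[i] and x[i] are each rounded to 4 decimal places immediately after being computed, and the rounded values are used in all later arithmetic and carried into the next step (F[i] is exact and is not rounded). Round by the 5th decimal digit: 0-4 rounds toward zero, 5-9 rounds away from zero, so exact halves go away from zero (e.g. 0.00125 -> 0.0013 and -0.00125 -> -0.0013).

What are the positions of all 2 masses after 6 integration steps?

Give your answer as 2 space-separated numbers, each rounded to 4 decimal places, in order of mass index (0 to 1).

Answer: 5.0895 9.0171

Derivation:
Step 0: x=[3.0000 7.0000] v=[0.0000 2.0000]
Step 1: x=[3.1600 7.4000] v=[0.8000 2.0000]
Step 2: x=[3.4928 7.7616] v=[1.6640 1.8080]
Step 3: x=[3.9498 8.0802] v=[2.2848 1.5930]
Step 4: x=[4.4357 8.3779] v=[2.4293 1.4887]
Step 5: x=[4.8426 8.6849] v=[2.0345 1.5349]
Step 6: x=[5.0895 9.0171] v=[1.2343 1.6611]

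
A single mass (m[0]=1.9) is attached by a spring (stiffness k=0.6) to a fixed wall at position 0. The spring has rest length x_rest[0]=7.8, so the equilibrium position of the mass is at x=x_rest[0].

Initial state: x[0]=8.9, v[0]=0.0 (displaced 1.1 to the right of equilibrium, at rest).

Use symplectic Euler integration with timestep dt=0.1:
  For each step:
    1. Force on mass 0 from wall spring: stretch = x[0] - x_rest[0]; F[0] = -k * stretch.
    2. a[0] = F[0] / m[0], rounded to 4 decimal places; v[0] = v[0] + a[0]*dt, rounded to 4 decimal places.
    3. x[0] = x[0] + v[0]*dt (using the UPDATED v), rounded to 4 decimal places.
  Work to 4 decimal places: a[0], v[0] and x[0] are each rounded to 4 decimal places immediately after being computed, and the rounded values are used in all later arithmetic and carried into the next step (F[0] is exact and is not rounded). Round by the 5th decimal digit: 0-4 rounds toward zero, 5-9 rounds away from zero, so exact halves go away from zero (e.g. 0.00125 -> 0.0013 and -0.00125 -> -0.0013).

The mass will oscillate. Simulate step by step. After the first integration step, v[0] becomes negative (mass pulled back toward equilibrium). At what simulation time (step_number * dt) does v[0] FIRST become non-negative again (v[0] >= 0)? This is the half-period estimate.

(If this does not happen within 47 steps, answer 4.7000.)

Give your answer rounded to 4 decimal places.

Step 0: x=[8.9000] v=[0.0000]
Step 1: x=[8.8965] v=[-0.0347]
Step 2: x=[8.8896] v=[-0.0693]
Step 3: x=[8.8792] v=[-0.1037]
Step 4: x=[8.8654] v=[-0.1378]
Step 5: x=[8.8483] v=[-0.1714]
Step 6: x=[8.8279] v=[-0.2045]
Step 7: x=[8.8042] v=[-0.2370]
Step 8: x=[8.7773] v=[-0.2687]
Step 9: x=[8.7473] v=[-0.2996]
Step 10: x=[8.7144] v=[-0.3295]
Step 11: x=[8.6786] v=[-0.3584]
Step 12: x=[8.6400] v=[-0.3862]
Step 13: x=[8.5987] v=[-0.4127]
Step 14: x=[8.5549] v=[-0.4379]
Step 15: x=[8.5087] v=[-0.4617]
Step 16: x=[8.4603] v=[-0.4841]
Step 17: x=[8.4098] v=[-0.5050]
Step 18: x=[8.3574] v=[-0.5243]
Step 19: x=[8.3032] v=[-0.5419]
Step 20: x=[8.2474] v=[-0.5578]
Step 21: x=[8.1902] v=[-0.5719]
Step 22: x=[8.1318] v=[-0.5842]
Step 23: x=[8.0723] v=[-0.5947]
Step 24: x=[8.0120] v=[-0.6033]
Step 25: x=[7.9510] v=[-0.6100]
Step 26: x=[7.8895] v=[-0.6148]
Step 27: x=[7.8277] v=[-0.6176]
Step 28: x=[7.7659] v=[-0.6185]
Step 29: x=[7.7042] v=[-0.6174]
Step 30: x=[7.6428] v=[-0.6144]
Step 31: x=[7.5819] v=[-0.6094]
Step 32: x=[7.5217] v=[-0.6025]
Step 33: x=[7.4623] v=[-0.5937]
Step 34: x=[7.4040] v=[-0.5830]
Step 35: x=[7.3470] v=[-0.5705]
Step 36: x=[7.2914] v=[-0.5562]
Step 37: x=[7.2374] v=[-0.5401]
Step 38: x=[7.1852] v=[-0.5223]
Step 39: x=[7.1349] v=[-0.5029]
Step 40: x=[7.0867] v=[-0.4819]
Step 41: x=[7.0408] v=[-0.4594]
Step 42: x=[6.9973] v=[-0.4354]
Step 43: x=[6.9563] v=[-0.4101]
Step 44: x=[6.9180] v=[-0.3835]
Step 45: x=[6.8824] v=[-0.3557]
Step 46: x=[6.8497] v=[-0.3267]
Step 47: x=[6.8200] v=[-0.2967]
v[0] did not become non-negative within 47 steps; using fallback time=4.7000

Answer: 4.7000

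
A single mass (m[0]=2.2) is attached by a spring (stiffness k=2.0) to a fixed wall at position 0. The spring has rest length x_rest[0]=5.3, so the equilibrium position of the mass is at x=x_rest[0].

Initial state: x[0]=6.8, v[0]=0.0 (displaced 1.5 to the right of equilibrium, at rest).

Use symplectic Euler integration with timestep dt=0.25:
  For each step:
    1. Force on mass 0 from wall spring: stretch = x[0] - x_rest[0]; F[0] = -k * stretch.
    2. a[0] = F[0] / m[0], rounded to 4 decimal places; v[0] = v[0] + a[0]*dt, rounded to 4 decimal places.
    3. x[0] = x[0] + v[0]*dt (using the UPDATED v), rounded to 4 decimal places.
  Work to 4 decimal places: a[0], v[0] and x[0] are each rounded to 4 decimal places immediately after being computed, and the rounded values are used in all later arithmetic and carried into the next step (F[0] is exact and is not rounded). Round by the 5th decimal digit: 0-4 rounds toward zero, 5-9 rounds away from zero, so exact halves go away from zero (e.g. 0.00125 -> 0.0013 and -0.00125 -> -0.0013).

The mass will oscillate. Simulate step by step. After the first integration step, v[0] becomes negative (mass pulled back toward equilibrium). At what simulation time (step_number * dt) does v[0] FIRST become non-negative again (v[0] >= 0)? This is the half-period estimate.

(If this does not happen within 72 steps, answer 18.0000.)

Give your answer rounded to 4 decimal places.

Step 0: x=[6.8000] v=[0.0000]
Step 1: x=[6.7148] v=[-0.3409]
Step 2: x=[6.5492] v=[-0.6625]
Step 3: x=[6.3126] v=[-0.9464]
Step 4: x=[6.0185] v=[-1.1765]
Step 5: x=[5.6836] v=[-1.3398]
Step 6: x=[5.3269] v=[-1.4270]
Step 7: x=[4.9686] v=[-1.4331]
Step 8: x=[4.6292] v=[-1.3578]
Step 9: x=[4.3279] v=[-1.2054]
Step 10: x=[4.0818] v=[-0.9845]
Step 11: x=[3.9049] v=[-0.7076]
Step 12: x=[3.8073] v=[-0.3905]
Step 13: x=[3.7945] v=[-0.0513]
Step 14: x=[3.8672] v=[0.2909]
First v>=0 after going negative at step 14, time=3.5000

Answer: 3.5000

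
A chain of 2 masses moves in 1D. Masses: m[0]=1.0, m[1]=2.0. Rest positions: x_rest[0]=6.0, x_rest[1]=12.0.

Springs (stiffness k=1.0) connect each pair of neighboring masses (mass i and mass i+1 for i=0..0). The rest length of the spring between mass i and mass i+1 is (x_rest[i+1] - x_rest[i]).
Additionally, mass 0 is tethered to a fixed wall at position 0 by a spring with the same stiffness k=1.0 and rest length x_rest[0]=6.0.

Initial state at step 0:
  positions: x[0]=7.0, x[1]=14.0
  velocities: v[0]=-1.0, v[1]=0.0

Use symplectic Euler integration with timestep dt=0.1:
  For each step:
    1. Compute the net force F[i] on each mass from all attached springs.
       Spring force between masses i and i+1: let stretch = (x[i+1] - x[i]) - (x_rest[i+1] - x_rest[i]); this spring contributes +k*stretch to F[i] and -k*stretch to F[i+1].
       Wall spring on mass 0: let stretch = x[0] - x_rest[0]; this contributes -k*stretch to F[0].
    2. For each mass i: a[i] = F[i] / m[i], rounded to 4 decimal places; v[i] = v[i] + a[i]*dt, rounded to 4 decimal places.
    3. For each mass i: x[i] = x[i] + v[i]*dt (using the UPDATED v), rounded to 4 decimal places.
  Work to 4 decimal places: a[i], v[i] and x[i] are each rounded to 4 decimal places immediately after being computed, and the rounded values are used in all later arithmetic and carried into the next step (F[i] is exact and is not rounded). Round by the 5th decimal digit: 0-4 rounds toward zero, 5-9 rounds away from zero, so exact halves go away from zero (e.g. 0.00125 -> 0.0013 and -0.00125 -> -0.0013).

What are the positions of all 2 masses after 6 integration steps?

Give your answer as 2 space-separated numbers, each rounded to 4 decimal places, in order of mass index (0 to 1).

Step 0: x=[7.0000 14.0000] v=[-1.0000 0.0000]
Step 1: x=[6.9000 13.9950] v=[-1.0000 -0.0500]
Step 2: x=[6.8020 13.9845] v=[-0.9805 -0.1048]
Step 3: x=[6.7078 13.9681] v=[-0.9425 -0.1639]
Step 4: x=[6.6191 13.9454] v=[-0.8873 -0.2269]
Step 5: x=[6.5374 13.9161] v=[-0.8166 -0.2932]
Step 6: x=[6.4642 13.8799] v=[-0.7325 -0.3621]

Answer: 6.4642 13.8799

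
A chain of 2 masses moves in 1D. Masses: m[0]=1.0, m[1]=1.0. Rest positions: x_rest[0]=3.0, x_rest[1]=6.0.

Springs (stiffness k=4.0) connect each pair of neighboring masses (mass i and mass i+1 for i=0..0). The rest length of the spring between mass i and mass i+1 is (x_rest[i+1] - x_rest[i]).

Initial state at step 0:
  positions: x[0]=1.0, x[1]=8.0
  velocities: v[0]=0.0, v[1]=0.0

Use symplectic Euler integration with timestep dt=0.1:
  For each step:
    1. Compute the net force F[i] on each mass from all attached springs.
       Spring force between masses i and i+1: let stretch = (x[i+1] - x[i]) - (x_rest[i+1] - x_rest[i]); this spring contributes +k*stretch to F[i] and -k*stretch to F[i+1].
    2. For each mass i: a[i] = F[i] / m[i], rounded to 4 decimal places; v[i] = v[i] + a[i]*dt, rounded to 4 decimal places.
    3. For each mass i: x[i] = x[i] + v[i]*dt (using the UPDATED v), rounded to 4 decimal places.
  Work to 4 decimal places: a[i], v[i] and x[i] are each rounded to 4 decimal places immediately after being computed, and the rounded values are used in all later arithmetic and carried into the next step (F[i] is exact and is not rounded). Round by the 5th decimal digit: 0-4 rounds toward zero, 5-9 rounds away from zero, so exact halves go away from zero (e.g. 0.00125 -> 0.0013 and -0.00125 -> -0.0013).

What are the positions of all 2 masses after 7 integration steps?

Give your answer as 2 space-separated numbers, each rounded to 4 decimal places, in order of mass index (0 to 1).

Answer: 4.0692 4.9310

Derivation:
Step 0: x=[1.0000 8.0000] v=[0.0000 0.0000]
Step 1: x=[1.1600 7.8400] v=[1.6000 -1.6000]
Step 2: x=[1.4672 7.5328] v=[3.0720 -3.0720]
Step 3: x=[1.8970 7.1030] v=[4.2982 -4.2982]
Step 4: x=[2.4151 6.5849] v=[5.1806 -5.1806]
Step 5: x=[2.9800 6.0201] v=[5.6485 -5.6485]
Step 6: x=[3.5465 5.4537] v=[5.6645 -5.6645]
Step 7: x=[4.0692 4.9310] v=[5.2274 -5.2274]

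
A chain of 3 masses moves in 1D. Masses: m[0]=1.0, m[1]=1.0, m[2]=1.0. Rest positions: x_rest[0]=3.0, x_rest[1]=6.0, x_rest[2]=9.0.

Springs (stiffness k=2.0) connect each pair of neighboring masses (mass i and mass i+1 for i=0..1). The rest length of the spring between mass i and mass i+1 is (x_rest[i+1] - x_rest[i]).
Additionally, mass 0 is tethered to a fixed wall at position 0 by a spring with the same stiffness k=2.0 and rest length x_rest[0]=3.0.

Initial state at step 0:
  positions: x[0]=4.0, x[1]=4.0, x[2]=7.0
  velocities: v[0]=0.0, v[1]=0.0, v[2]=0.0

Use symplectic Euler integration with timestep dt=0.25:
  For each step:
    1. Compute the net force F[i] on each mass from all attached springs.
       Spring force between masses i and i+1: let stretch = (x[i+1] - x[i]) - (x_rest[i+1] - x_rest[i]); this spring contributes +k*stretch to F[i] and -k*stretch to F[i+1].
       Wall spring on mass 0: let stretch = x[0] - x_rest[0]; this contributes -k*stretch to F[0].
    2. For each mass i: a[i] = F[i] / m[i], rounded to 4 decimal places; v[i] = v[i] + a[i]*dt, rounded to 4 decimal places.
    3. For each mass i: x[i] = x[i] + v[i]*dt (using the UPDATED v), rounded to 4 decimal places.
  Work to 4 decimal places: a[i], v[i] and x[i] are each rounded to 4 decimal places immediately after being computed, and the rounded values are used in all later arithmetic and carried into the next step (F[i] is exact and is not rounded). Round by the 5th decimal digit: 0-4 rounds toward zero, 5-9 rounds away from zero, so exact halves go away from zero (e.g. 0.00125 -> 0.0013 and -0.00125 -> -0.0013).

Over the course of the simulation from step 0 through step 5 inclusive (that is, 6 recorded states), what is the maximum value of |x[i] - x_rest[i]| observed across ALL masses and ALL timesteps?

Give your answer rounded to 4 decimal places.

Step 0: x=[4.0000 4.0000 7.0000] v=[0.0000 0.0000 0.0000]
Step 1: x=[3.5000 4.3750 7.0000] v=[-2.0000 1.5000 0.0000]
Step 2: x=[2.6719 4.9688 7.0469] v=[-3.3125 2.3750 0.1875]
Step 3: x=[1.7969 5.5352 7.2090] v=[-3.5000 2.2656 0.6485]
Step 4: x=[1.1646 5.8436 7.5369] v=[-2.5293 1.2334 1.3116]
Step 5: x=[0.9716 5.7787 8.0282] v=[-0.7721 -0.2595 1.9650]
Max displacement = 2.0284

Answer: 2.0284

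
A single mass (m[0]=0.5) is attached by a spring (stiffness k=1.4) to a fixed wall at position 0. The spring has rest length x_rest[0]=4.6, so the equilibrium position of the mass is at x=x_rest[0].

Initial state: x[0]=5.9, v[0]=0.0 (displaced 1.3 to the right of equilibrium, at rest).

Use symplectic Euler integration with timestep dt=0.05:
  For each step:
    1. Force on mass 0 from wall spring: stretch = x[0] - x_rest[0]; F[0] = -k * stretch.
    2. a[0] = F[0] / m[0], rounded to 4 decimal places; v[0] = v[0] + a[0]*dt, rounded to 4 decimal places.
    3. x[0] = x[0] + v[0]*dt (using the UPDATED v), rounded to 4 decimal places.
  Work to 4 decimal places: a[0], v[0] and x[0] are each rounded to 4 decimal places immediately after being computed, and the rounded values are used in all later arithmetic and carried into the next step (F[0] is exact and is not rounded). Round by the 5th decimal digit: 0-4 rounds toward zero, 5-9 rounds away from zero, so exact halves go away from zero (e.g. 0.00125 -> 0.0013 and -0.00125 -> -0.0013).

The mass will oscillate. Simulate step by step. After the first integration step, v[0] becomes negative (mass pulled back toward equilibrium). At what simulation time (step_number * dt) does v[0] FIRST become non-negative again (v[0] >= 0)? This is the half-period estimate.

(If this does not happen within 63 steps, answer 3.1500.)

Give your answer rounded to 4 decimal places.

Step 0: x=[5.9000] v=[0.0000]
Step 1: x=[5.8909] v=[-0.1820]
Step 2: x=[5.8728] v=[-0.3627]
Step 3: x=[5.8458] v=[-0.5409]
Step 4: x=[5.8100] v=[-0.7153]
Step 5: x=[5.7658] v=[-0.8847]
Step 6: x=[5.7134] v=[-1.0479]
Step 7: x=[5.6532] v=[-1.2038]
Step 8: x=[5.5856] v=[-1.3513]
Step 9: x=[5.5111] v=[-1.4893]
Step 10: x=[5.4303] v=[-1.6169]
Step 11: x=[5.3436] v=[-1.7331]
Step 12: x=[5.2517] v=[-1.8372]
Step 13: x=[5.1553] v=[-1.9284]
Step 14: x=[5.0550] v=[-2.0061]
Step 15: x=[4.9515] v=[-2.0698]
Step 16: x=[4.8456] v=[-2.1190]
Step 17: x=[4.7379] v=[-2.1534]
Step 18: x=[4.6293] v=[-2.1727]
Step 19: x=[4.5205] v=[-2.1768]
Step 20: x=[4.4122] v=[-2.1657]
Step 21: x=[4.3052] v=[-2.1394]
Step 22: x=[4.2003] v=[-2.0981]
Step 23: x=[4.0982] v=[-2.0421]
Step 24: x=[3.9996] v=[-1.9719]
Step 25: x=[3.9052] v=[-1.8878]
Step 26: x=[3.8157] v=[-1.7905]
Step 27: x=[3.7317] v=[-1.6807]
Step 28: x=[3.6537] v=[-1.5591]
Step 29: x=[3.5824] v=[-1.4266]
Step 30: x=[3.5182] v=[-1.2841]
Step 31: x=[3.4616] v=[-1.1327]
Step 32: x=[3.4129] v=[-0.9733]
Step 33: x=[3.3725] v=[-0.8071]
Step 34: x=[3.3407] v=[-0.6353]
Step 35: x=[3.3178] v=[-0.4590]
Step 36: x=[3.3038] v=[-0.2795]
Step 37: x=[3.2989] v=[-0.0980]
Step 38: x=[3.3031] v=[0.0842]
First v>=0 after going negative at step 38, time=1.9000

Answer: 1.9000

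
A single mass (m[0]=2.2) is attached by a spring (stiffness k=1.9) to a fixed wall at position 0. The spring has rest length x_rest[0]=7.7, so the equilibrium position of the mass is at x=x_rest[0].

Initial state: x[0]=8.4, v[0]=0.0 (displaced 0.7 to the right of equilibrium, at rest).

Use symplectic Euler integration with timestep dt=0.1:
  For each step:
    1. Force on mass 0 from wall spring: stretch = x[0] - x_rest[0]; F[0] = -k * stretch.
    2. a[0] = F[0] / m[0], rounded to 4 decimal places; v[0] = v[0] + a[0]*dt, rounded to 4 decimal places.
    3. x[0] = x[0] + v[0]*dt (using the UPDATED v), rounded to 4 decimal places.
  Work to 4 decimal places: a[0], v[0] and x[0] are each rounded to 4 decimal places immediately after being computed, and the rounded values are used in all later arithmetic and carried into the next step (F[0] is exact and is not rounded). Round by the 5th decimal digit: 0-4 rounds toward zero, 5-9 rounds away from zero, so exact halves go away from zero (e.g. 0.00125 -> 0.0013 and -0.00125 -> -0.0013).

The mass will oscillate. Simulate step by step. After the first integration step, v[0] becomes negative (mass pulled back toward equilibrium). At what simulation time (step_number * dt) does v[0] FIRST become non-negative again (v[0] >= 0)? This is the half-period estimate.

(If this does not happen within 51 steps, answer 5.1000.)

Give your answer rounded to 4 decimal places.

Step 0: x=[8.4000] v=[0.0000]
Step 1: x=[8.3940] v=[-0.0605]
Step 2: x=[8.3820] v=[-0.1204]
Step 3: x=[8.3641] v=[-0.1793]
Step 4: x=[8.3404] v=[-0.2367]
Step 5: x=[8.3112] v=[-0.2920]
Step 6: x=[8.2767] v=[-0.3448]
Step 7: x=[8.2372] v=[-0.3946]
Step 8: x=[8.1931] v=[-0.4410]
Step 9: x=[8.1447] v=[-0.4836]
Step 10: x=[8.0925] v=[-0.5220]
Step 11: x=[8.0369] v=[-0.5559]
Step 12: x=[7.9784] v=[-0.5850]
Step 13: x=[7.9175] v=[-0.6090]
Step 14: x=[7.8547] v=[-0.6278]
Step 15: x=[7.7906] v=[-0.6412]
Step 16: x=[7.7257] v=[-0.6490]
Step 17: x=[7.6606] v=[-0.6512]
Step 18: x=[7.5958] v=[-0.6478]
Step 19: x=[7.5319] v=[-0.6388]
Step 20: x=[7.4695] v=[-0.6243]
Step 21: x=[7.4091] v=[-0.6044]
Step 22: x=[7.3512] v=[-0.5793]
Step 23: x=[7.2963] v=[-0.5492]
Step 24: x=[7.2449] v=[-0.5143]
Step 25: x=[7.1974] v=[-0.4750]
Step 26: x=[7.1542] v=[-0.4316]
Step 27: x=[7.1158] v=[-0.3845]
Step 28: x=[7.0824] v=[-0.3341]
Step 29: x=[7.0543] v=[-0.2808]
Step 30: x=[7.0318] v=[-0.2250]
Step 31: x=[7.0151] v=[-0.1673]
Step 32: x=[7.0043] v=[-0.1082]
Step 33: x=[6.9995] v=[-0.0481]
Step 34: x=[7.0007] v=[0.0124]
First v>=0 after going negative at step 34, time=3.4000

Answer: 3.4000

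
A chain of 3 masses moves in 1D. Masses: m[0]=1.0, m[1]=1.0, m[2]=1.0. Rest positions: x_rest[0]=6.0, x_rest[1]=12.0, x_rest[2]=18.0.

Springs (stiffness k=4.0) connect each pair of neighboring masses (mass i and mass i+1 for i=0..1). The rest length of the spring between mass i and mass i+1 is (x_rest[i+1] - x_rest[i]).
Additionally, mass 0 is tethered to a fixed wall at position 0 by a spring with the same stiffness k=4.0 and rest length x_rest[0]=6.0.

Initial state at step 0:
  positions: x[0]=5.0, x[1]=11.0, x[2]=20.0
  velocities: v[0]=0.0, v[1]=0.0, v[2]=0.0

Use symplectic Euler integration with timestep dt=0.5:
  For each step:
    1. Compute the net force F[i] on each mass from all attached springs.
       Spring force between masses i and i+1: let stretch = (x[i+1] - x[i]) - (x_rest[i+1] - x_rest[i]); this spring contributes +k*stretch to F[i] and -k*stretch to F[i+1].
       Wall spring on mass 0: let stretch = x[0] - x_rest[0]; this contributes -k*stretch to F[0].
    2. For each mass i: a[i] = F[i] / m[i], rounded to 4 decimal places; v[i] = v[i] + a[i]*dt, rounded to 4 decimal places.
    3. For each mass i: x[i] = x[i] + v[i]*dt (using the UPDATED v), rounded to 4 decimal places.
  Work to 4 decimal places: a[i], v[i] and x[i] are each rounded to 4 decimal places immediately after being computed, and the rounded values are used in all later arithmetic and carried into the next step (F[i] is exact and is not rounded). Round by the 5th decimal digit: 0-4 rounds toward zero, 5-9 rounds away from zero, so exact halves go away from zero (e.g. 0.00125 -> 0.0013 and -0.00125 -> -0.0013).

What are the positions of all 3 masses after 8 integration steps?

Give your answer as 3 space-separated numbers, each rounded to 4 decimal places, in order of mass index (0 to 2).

Answer: 6.0000 10.0000 19.0000

Derivation:
Step 0: x=[5.0000 11.0000 20.0000] v=[0.0000 0.0000 0.0000]
Step 1: x=[6.0000 14.0000 17.0000] v=[2.0000 6.0000 -6.0000]
Step 2: x=[9.0000 12.0000 17.0000] v=[6.0000 -4.0000 0.0000]
Step 3: x=[6.0000 12.0000 18.0000] v=[-6.0000 0.0000 2.0000]
Step 4: x=[3.0000 12.0000 19.0000] v=[-6.0000 0.0000 2.0000]
Step 5: x=[6.0000 10.0000 19.0000] v=[6.0000 -4.0000 0.0000]
Step 6: x=[7.0000 13.0000 16.0000] v=[2.0000 6.0000 -6.0000]
Step 7: x=[7.0000 13.0000 16.0000] v=[0.0000 0.0000 0.0000]
Step 8: x=[6.0000 10.0000 19.0000] v=[-2.0000 -6.0000 6.0000]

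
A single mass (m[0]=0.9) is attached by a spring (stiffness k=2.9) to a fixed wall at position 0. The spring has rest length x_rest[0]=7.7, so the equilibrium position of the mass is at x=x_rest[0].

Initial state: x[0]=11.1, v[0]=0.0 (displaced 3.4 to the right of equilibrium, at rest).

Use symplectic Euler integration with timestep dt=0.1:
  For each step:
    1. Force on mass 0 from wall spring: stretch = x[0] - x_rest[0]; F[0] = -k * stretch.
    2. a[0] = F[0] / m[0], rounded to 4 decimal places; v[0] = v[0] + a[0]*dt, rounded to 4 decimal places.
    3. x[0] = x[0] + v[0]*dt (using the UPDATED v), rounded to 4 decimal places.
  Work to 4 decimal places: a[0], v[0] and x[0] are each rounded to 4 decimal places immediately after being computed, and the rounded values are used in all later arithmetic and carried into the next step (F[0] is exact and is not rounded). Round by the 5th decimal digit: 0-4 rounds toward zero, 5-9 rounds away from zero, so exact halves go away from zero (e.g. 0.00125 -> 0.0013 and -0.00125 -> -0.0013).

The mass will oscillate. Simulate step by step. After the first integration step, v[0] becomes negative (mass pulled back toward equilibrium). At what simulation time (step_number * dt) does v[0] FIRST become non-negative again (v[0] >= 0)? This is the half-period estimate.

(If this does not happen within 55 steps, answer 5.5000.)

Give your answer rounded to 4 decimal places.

Step 0: x=[11.1000] v=[0.0000]
Step 1: x=[10.9904] v=[-1.0956]
Step 2: x=[10.7748] v=[-2.1558]
Step 3: x=[10.4601] v=[-3.1466]
Step 4: x=[10.0565] v=[-4.0360]
Step 5: x=[9.5770] v=[-4.7953]
Step 6: x=[9.0370] v=[-5.4001]
Step 7: x=[8.4539] v=[-5.8309]
Step 8: x=[7.8465] v=[-6.0738]
Step 9: x=[7.2344] v=[-6.1210]
Step 10: x=[6.6373] v=[-5.9710]
Step 11: x=[6.0744] v=[-5.6286]
Step 12: x=[5.5639] v=[-5.1048]
Step 13: x=[5.1223] v=[-4.4165]
Step 14: x=[4.7637] v=[-3.5859]
Step 15: x=[4.4997] v=[-2.6398]
Step 16: x=[4.3388] v=[-1.6086]
Step 17: x=[4.2862] v=[-0.5256]
Step 18: x=[4.3436] v=[0.5744]
First v>=0 after going negative at step 18, time=1.8000

Answer: 1.8000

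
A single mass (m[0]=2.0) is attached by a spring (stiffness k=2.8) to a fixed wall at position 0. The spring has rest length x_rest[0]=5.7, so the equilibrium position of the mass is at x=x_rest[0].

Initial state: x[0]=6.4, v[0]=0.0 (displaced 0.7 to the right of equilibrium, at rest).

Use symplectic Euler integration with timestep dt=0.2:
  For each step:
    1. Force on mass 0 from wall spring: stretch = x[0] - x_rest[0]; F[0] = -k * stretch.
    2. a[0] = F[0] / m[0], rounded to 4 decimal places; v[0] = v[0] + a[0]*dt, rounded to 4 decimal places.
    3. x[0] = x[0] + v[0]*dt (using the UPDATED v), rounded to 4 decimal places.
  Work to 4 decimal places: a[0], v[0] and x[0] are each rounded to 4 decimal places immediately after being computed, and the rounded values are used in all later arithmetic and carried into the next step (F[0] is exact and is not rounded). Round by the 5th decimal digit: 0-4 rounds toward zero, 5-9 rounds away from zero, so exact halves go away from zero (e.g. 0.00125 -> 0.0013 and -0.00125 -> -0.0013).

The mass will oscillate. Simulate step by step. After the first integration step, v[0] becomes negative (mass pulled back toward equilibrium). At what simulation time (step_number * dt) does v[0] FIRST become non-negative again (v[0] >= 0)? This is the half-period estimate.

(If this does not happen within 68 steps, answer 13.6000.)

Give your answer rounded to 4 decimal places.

Step 0: x=[6.4000] v=[0.0000]
Step 1: x=[6.3608] v=[-0.1960]
Step 2: x=[6.2846] v=[-0.3810]
Step 3: x=[6.1757] v=[-0.5447]
Step 4: x=[6.0401] v=[-0.6779]
Step 5: x=[5.8855] v=[-0.7731]
Step 6: x=[5.7205] v=[-0.8250]
Step 7: x=[5.5544] v=[-0.8307]
Step 8: x=[5.3964] v=[-0.7899]
Step 9: x=[5.2554] v=[-0.7049]
Step 10: x=[5.1393] v=[-0.5804]
Step 11: x=[5.0546] v=[-0.4234]
Step 12: x=[5.0061] v=[-0.2427]
Step 13: x=[4.9964] v=[-0.0484]
Step 14: x=[5.0261] v=[0.1486]
First v>=0 after going negative at step 14, time=2.8000

Answer: 2.8000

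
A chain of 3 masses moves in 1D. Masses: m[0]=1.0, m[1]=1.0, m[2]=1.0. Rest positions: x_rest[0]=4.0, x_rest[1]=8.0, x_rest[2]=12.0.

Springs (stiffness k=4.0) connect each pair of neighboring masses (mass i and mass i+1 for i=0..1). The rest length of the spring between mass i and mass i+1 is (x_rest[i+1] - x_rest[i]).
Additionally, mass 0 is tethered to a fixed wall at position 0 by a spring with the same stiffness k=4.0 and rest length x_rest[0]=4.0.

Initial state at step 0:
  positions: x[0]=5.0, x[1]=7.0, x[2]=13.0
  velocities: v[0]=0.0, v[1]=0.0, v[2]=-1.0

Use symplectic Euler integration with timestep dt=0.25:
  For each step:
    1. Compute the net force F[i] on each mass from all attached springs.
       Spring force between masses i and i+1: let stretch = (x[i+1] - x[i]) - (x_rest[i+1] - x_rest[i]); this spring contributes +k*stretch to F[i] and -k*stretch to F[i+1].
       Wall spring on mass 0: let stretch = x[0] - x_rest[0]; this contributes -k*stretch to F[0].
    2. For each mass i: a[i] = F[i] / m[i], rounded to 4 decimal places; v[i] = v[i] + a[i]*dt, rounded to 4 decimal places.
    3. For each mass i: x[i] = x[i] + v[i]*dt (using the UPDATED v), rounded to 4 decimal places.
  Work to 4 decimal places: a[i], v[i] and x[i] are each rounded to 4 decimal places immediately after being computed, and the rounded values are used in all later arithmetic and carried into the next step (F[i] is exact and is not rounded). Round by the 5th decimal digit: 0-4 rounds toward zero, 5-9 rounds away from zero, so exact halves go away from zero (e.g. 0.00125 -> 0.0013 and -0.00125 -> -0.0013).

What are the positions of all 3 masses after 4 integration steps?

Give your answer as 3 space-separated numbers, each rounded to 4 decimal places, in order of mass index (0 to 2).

Answer: 3.6133 8.4961 11.2422

Derivation:
Step 0: x=[5.0000 7.0000 13.0000] v=[0.0000 0.0000 -1.0000]
Step 1: x=[4.2500 8.0000 12.2500] v=[-3.0000 4.0000 -3.0000]
Step 2: x=[3.3750 9.1250 11.4375] v=[-3.5000 4.5000 -3.2500]
Step 3: x=[3.0938 9.3906 11.0469] v=[-1.1250 1.0625 -1.5625]
Step 4: x=[3.6133 8.4961 11.2422] v=[2.0780 -3.5780 0.7812]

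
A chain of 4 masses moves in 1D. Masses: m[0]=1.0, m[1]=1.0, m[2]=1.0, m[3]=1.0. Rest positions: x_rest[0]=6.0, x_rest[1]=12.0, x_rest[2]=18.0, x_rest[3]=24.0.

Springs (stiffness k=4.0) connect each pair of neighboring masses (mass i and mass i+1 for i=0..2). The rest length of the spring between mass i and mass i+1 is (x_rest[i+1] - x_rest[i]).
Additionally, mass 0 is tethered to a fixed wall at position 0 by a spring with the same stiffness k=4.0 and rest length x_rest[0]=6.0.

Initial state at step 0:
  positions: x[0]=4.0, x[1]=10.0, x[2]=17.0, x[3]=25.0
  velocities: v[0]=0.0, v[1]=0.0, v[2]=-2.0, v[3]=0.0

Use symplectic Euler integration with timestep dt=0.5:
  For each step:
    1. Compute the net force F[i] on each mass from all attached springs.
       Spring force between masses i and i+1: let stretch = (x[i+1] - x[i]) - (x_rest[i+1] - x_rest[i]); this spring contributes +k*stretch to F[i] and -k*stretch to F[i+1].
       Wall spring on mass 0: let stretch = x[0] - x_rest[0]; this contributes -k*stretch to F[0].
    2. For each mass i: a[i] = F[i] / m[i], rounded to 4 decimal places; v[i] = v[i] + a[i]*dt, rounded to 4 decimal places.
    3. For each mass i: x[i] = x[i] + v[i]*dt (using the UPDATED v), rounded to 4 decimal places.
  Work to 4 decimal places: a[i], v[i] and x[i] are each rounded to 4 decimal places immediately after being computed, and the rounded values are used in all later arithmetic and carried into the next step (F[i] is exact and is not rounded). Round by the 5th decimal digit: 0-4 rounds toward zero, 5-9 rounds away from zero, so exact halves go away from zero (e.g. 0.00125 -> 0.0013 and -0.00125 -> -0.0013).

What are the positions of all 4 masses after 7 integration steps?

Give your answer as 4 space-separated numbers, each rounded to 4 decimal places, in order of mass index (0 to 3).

Step 0: x=[4.0000 10.0000 17.0000 25.0000] v=[0.0000 0.0000 -2.0000 0.0000]
Step 1: x=[6.0000 11.0000 17.0000 23.0000] v=[4.0000 2.0000 0.0000 -4.0000]
Step 2: x=[7.0000 13.0000 17.0000 21.0000] v=[2.0000 4.0000 0.0000 -4.0000]
Step 3: x=[7.0000 13.0000 17.0000 21.0000] v=[0.0000 0.0000 0.0000 0.0000]
Step 4: x=[6.0000 11.0000 17.0000 23.0000] v=[-2.0000 -4.0000 0.0000 4.0000]
Step 5: x=[4.0000 10.0000 17.0000 25.0000] v=[-4.0000 -2.0000 0.0000 4.0000]
Step 6: x=[4.0000 10.0000 18.0000 25.0000] v=[0.0000 0.0000 2.0000 0.0000]
Step 7: x=[6.0000 12.0000 18.0000 24.0000] v=[4.0000 4.0000 0.0000 -2.0000]

Answer: 6.0000 12.0000 18.0000 24.0000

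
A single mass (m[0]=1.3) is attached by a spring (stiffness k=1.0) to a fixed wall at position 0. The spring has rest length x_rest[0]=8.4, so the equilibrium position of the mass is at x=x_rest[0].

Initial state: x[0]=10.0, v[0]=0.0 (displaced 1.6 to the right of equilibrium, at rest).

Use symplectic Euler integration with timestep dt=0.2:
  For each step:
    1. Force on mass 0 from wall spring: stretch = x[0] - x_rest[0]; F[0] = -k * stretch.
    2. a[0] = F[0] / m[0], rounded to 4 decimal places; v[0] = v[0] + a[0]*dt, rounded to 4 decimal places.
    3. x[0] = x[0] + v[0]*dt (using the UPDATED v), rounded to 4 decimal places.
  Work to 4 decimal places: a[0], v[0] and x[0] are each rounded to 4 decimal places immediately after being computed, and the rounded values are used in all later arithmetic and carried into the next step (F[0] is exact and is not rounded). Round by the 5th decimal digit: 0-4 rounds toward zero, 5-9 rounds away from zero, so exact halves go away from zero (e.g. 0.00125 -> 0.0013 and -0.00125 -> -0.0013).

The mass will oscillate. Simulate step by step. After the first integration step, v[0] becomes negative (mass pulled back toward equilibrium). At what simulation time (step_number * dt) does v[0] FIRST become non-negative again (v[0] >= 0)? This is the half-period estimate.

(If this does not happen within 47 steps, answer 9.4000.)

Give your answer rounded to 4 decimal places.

Step 0: x=[10.0000] v=[0.0000]
Step 1: x=[9.9508] v=[-0.2462]
Step 2: x=[9.8538] v=[-0.4848]
Step 3: x=[9.7121] v=[-0.7085]
Step 4: x=[9.5300] v=[-0.9104]
Step 5: x=[9.3132] v=[-1.0842]
Step 6: x=[9.0683] v=[-1.2247]
Step 7: x=[8.8028] v=[-1.3275]
Step 8: x=[8.5249] v=[-1.3895]
Step 9: x=[8.2432] v=[-1.4087]
Step 10: x=[7.9663] v=[-1.3846]
Step 11: x=[7.7027] v=[-1.3179]
Step 12: x=[7.4606] v=[-1.2106]
Step 13: x=[7.2474] v=[-1.0661]
Step 14: x=[7.0696] v=[-0.8888]
Step 15: x=[6.9328] v=[-0.6841]
Step 16: x=[6.8411] v=[-0.4584]
Step 17: x=[6.7974] v=[-0.2186]
Step 18: x=[6.8030] v=[0.0280]
First v>=0 after going negative at step 18, time=3.6000

Answer: 3.6000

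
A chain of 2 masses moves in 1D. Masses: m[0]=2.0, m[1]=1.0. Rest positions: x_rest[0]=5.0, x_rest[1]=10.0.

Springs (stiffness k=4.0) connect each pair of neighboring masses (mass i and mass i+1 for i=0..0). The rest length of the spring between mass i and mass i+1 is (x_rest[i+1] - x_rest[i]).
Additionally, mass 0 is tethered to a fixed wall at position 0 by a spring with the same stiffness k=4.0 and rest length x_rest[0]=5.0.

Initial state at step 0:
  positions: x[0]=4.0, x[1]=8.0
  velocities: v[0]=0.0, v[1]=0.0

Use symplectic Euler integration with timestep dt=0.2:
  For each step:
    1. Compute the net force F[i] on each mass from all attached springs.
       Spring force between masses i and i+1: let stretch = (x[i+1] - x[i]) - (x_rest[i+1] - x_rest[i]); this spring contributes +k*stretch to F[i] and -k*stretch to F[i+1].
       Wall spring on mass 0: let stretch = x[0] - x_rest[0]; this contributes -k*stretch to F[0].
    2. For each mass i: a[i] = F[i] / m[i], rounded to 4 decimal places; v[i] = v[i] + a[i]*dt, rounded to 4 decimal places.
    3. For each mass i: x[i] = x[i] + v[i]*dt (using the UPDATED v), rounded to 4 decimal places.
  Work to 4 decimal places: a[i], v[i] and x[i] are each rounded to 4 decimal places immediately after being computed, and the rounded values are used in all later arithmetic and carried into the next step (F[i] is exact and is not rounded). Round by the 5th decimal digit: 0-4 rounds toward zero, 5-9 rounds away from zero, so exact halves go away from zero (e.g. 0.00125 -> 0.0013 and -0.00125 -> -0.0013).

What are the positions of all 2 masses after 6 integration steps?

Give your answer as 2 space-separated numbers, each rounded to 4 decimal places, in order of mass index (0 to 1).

Answer: 4.6001 10.0151

Derivation:
Step 0: x=[4.0000 8.0000] v=[0.0000 0.0000]
Step 1: x=[4.0000 8.1600] v=[0.0000 0.8000]
Step 2: x=[4.0128 8.4544] v=[0.0640 1.4720]
Step 3: x=[4.0599 8.8381] v=[0.2355 1.9187]
Step 4: x=[4.1645 9.2573] v=[0.5228 2.0961]
Step 5: x=[4.3433 9.6617] v=[0.8941 2.0219]
Step 6: x=[4.6001 10.0151] v=[1.2841 1.7672]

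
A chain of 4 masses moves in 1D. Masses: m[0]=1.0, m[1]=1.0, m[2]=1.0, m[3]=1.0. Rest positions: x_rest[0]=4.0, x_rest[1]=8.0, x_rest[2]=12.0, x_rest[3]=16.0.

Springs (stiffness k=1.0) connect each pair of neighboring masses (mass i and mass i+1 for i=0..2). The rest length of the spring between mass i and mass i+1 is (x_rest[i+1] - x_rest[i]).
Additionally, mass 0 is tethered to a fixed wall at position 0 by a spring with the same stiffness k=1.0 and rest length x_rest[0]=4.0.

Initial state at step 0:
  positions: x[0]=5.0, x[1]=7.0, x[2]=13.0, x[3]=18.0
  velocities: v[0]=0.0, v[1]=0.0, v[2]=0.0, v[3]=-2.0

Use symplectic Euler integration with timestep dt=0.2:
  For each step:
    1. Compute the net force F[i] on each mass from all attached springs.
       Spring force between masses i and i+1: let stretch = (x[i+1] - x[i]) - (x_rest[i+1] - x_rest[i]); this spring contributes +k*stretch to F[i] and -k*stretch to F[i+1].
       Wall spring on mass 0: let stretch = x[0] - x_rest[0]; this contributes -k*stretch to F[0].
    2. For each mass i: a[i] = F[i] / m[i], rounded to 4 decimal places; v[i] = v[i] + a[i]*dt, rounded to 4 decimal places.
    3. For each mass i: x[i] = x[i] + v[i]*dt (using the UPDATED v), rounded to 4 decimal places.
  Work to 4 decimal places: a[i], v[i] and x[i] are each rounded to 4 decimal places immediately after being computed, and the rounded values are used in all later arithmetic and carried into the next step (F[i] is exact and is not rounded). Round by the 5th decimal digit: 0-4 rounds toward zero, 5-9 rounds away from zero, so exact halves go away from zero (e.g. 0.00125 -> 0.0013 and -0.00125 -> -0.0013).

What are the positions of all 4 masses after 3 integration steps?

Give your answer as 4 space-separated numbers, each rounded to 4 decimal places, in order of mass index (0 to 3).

Answer: 4.3580 7.8659 12.7365 16.6230

Derivation:
Step 0: x=[5.0000 7.0000 13.0000 18.0000] v=[0.0000 0.0000 0.0000 -2.0000]
Step 1: x=[4.8800 7.1600 12.9600 17.5600] v=[-0.6000 0.8000 -0.2000 -2.2000]
Step 2: x=[4.6560 7.4608 12.8720 17.0960] v=[-1.1200 1.5040 -0.4400 -2.3200]
Step 3: x=[4.3580 7.8659 12.7365 16.6230] v=[-1.4902 2.0253 -0.6774 -2.3648]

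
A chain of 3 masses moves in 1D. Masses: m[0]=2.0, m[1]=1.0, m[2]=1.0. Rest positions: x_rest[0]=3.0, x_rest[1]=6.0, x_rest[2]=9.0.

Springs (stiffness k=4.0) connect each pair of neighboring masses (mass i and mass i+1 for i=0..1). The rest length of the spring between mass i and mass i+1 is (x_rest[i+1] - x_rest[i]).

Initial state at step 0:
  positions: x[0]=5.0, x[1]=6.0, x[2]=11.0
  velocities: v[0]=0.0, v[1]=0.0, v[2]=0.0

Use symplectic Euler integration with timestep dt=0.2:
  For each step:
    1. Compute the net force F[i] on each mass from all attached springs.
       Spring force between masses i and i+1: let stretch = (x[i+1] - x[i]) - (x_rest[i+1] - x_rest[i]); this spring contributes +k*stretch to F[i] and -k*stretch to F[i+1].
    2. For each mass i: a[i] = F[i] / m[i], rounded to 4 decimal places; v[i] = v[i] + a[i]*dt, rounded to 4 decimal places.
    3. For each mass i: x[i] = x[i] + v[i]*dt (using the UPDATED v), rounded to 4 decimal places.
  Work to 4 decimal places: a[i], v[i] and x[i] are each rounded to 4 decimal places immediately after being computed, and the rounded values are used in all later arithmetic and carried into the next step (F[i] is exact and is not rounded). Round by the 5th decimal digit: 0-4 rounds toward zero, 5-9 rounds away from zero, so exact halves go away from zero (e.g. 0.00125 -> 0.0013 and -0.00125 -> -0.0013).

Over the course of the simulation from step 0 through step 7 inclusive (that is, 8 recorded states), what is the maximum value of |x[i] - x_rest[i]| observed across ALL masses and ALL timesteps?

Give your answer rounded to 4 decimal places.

Answer: 2.9949

Derivation:
Step 0: x=[5.0000 6.0000 11.0000] v=[0.0000 0.0000 0.0000]
Step 1: x=[4.8400 6.6400 10.6800] v=[-0.8000 3.2000 -1.6000]
Step 2: x=[4.5840 7.6384 10.1936] v=[-1.2800 4.9920 -2.4320]
Step 3: x=[4.3324 8.5569 9.7784] v=[-1.2582 4.5926 -2.0762]
Step 4: x=[4.1787 8.9949 9.6477] v=[-0.7684 2.1902 -0.6534]
Step 5: x=[4.1703 8.7668 9.8926] v=[-0.0419 -1.1405 1.2244]
Step 6: x=[4.2896 7.9834 10.4374] v=[0.5967 -3.9171 2.7238]
Step 7: x=[4.4644 7.0016 11.0695] v=[0.8742 -4.9089 3.1606]
Max displacement = 2.9949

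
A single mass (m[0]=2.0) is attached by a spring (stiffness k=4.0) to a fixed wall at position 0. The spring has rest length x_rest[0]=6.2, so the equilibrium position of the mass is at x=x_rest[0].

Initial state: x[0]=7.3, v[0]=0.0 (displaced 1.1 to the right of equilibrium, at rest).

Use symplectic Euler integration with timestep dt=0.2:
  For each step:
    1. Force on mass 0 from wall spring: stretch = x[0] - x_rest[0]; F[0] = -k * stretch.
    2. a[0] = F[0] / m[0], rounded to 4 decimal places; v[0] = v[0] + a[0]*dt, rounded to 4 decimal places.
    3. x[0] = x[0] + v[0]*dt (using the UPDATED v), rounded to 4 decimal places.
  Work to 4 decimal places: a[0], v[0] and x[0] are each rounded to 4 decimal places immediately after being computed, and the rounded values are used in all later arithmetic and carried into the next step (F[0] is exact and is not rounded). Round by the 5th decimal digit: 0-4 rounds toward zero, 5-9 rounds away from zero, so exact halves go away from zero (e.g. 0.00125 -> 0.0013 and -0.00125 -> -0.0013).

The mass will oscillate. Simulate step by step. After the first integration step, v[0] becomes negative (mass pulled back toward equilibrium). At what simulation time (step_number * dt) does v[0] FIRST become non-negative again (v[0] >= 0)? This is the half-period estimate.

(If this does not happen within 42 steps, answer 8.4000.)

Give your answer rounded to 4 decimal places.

Step 0: x=[7.3000] v=[0.0000]
Step 1: x=[7.2120] v=[-0.4400]
Step 2: x=[7.0430] v=[-0.8448]
Step 3: x=[6.8066] v=[-1.1820]
Step 4: x=[6.5217] v=[-1.4246]
Step 5: x=[6.2110] v=[-1.5533]
Step 6: x=[5.8995] v=[-1.5577]
Step 7: x=[5.6120] v=[-1.4375]
Step 8: x=[5.3715] v=[-1.2023]
Step 9: x=[5.1973] v=[-0.8709]
Step 10: x=[5.1033] v=[-0.4698]
Step 11: x=[5.0971] v=[-0.0311]
Step 12: x=[5.1791] v=[0.4101]
First v>=0 after going negative at step 12, time=2.4000

Answer: 2.4000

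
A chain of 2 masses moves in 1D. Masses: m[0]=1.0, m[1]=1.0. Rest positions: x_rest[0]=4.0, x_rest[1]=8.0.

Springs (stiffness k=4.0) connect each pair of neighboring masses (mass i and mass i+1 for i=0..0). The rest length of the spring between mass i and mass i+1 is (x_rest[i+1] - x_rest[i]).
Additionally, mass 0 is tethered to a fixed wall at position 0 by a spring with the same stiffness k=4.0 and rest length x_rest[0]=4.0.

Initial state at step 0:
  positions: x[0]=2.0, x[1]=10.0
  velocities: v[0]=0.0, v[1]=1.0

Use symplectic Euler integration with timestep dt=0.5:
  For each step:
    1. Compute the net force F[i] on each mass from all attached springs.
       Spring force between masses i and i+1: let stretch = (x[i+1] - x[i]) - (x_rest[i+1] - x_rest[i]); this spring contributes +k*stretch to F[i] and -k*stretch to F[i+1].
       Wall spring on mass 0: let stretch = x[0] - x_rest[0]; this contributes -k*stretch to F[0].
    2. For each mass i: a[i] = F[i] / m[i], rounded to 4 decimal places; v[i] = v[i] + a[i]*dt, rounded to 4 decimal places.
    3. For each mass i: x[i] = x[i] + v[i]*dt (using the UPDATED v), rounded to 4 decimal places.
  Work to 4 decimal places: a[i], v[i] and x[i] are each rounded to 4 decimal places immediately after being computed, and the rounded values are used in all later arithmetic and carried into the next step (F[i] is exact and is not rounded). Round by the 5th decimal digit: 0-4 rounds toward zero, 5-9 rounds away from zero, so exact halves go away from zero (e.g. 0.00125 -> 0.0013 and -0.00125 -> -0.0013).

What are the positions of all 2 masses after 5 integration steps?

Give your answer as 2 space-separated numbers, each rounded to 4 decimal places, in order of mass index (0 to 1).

Step 0: x=[2.0000 10.0000] v=[0.0000 1.0000]
Step 1: x=[8.0000 6.5000] v=[12.0000 -7.0000]
Step 2: x=[4.5000 8.5000] v=[-7.0000 4.0000]
Step 3: x=[0.5000 10.5000] v=[-8.0000 4.0000]
Step 4: x=[6.0000 6.5000] v=[11.0000 -8.0000]
Step 5: x=[6.0000 6.0000] v=[0.0000 -1.0000]

Answer: 6.0000 6.0000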